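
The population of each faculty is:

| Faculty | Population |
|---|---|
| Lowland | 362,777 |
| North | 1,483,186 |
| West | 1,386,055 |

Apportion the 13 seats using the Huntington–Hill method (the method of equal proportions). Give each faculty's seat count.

Lowland 2, North 6, West 5

With divisor 254790: modified quotas Lowland 1.424, North 5.821, West 5.440.
Geometric-mean thresholds: Lowland √(1·2)=1.414, North √(5·6)=5.477, West √(5·6)=5.477.
Each quota rounded against its threshold gives Lowland 2, North 6, West 5 (total 13).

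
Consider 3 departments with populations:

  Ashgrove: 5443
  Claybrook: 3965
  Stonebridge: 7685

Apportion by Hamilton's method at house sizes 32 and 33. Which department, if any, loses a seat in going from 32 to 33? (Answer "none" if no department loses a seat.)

At 32 seats: Ashgrove 10, Claybrook 8, Stonebridge 14.
At 33 seats: Ashgrove 10, Claybrook 8, Stonebridge 15.
No department's allocation decreased.

none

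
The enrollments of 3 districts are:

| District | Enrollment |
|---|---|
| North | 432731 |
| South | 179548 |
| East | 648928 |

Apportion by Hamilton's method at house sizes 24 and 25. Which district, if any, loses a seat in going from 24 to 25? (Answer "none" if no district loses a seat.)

At 24 seats: North 8, South 4, East 12.
At 25 seats: North 9, South 3, East 13.
South drops from 4 to 3.

South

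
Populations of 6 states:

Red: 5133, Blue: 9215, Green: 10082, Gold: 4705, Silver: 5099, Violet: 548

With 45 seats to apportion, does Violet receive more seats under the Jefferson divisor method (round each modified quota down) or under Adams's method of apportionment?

Adams

Jefferson: Red 7, Blue 12, Green 13, Gold 6, Silver 7, Violet 0.
Adams: Red 7, Blue 11, Green 13, Gold 6, Silver 7, Violet 1.
Violet gets 0 under Jefferson and 1 under Adams.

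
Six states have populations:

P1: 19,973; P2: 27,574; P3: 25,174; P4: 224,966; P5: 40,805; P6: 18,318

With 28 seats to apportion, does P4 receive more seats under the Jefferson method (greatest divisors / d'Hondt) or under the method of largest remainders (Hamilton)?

Jefferson: P1 1, P2 2, P3 2, P4 19, P5 3, P6 1.
Hamilton: P1 2, P2 2, P3 2, P4 18, P5 3, P6 1.
P4 gets 19 under Jefferson and 18 under Hamilton.

Jefferson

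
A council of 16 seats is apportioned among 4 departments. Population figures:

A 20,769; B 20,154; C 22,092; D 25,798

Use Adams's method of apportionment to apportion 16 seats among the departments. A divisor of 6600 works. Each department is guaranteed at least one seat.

A 4, B 4, C 4, D 4

With modified divisor 6600: modified quotas A 3.147, B 3.054, C 3.347, D 3.909.
Rounding up: A 4, B 4, C 4, D 4 (total 16).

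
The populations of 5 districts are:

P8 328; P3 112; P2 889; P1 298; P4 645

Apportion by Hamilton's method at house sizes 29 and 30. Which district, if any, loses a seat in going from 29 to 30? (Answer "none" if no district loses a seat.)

P3

At 29 seats: P8 4, P3 2, P2 11, P1 4, P4 8.
At 30 seats: P8 4, P3 1, P2 12, P1 4, P4 9.
P3 drops from 2 to 1.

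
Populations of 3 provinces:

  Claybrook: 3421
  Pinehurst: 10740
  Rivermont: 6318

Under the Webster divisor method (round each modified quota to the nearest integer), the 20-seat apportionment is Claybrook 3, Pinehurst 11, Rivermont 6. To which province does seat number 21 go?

Claybrook

Priority for the next seat is population ÷ (current seats + 0.5).
Priorities: Claybrook 977.429, Pinehurst 933.913, Rivermont 972.000.
Highest priority: Claybrook.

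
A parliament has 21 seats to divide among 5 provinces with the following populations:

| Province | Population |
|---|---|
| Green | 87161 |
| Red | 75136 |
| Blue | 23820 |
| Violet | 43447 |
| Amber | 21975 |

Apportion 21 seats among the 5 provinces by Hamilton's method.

Green=7, Red=6, Blue=2, Violet=4, Amber=2

The standard divisor is 251539/21 ≈ 11978.048.
Standard quotas: Green 7.2767, Red 6.2728, Blue 1.9886, Violet 3.6272, Amber 1.8346.
Lower quotas: Green 7, Red 6, Blue 1, Violet 3, Amber 1 (sum 18, leaving 3 seats).
Remainders in descending order: Blue 0.9886, Amber 0.8346, Violet 0.6272, Green 0.2767, Red 0.2728.
The surplus seats go to Blue, Amber, Violet.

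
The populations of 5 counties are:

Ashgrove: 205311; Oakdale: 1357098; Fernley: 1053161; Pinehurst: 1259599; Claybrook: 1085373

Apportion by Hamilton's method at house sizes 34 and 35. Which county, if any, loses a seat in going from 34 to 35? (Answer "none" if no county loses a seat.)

At 34 seats: Ashgrove 1, Oakdale 9, Fernley 7, Pinehurst 9, Claybrook 8.
At 35 seats: Ashgrove 1, Oakdale 10, Fernley 7, Pinehurst 9, Claybrook 8.
No county's allocation decreased.

none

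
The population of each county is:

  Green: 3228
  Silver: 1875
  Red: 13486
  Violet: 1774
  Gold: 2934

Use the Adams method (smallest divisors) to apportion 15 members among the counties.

Standard divisor 23297/15 ≈ 1553.133; standard quotas: Green 2.078, Silver 1.207, Red 8.683, Violet 1.142, Gold 1.889.
Rounding up gives 3, 2, 9, 2, 2 = 18 seats, so the divisor must be adjusted.
With modified divisor 1820: modified quotas Green 1.774, Silver 1.030, Red 7.410, Violet 0.975, Gold 1.612.
Rounding up: Green 2, Silver 2, Red 8, Violet 1, Gold 2 (total 15).

Green 2, Silver 2, Red 8, Violet 1, Gold 2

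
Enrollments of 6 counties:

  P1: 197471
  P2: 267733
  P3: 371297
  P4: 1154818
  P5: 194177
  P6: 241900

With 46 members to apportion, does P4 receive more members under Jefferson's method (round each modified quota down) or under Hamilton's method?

Jefferson

Jefferson: P1 4, P2 5, P3 7, P4 23, P5 3, P6 4.
Hamilton: P1 4, P2 5, P3 7, P4 22, P5 4, P6 4.
P4 gets 23 under Jefferson and 22 under Hamilton.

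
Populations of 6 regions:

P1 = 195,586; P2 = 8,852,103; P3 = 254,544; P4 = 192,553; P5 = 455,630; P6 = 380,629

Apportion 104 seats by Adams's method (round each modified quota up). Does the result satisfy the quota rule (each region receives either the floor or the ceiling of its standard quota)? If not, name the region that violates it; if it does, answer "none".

P2

Standard quotas: P1 1.969, P2 89.112, P3 2.562, P4 1.938, P5 4.587, P6 3.832.
Adams allocation: P1 2, P2 88, P3 3, P4 2, P5 5, P6 4.
P2 has quota 89.112 (lower 89, upper 90) but receives 88 — outside the quota interval.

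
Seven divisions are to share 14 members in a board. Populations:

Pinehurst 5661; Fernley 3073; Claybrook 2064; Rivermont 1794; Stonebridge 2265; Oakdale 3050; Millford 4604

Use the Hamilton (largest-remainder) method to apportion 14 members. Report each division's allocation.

Pinehurst 4; Fernley 2; Claybrook 1; Rivermont 1; Stonebridge 1; Oakdale 2; Millford 3

The standard divisor is 22511/14 ≈ 1607.929.
Standard quotas: Pinehurst 3.5207, Fernley 1.9112, Claybrook 1.2836, Rivermont 1.1157, Stonebridge 1.4086, Oakdale 1.8969, Millford 2.8633.
Lower quotas: Pinehurst 3, Fernley 1, Claybrook 1, Rivermont 1, Stonebridge 1, Oakdale 1, Millford 2 (sum 10, leaving 4 seats).
Remainders in descending order: Fernley 0.9112, Oakdale 0.8969, Millford 0.8633, Pinehurst 0.5207, Stonebridge 0.4086, Claybrook 0.2836, Rivermont 0.1157.
The surplus seats go to Fernley, Oakdale, Millford, Pinehurst.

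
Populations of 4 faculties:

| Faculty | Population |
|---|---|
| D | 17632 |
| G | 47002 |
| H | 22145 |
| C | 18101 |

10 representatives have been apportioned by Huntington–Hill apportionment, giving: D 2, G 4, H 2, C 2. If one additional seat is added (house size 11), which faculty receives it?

G

Priority for the next seat is population ÷ (√(s·(s+1))).
Priorities: D 7198.234, G 10509.967, H 9040.658, C 7389.702.
Highest priority: G.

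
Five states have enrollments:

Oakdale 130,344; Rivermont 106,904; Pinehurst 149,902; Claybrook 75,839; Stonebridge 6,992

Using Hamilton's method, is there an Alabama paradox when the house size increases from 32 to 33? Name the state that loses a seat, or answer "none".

At 32 seats: Oakdale 9, Rivermont 7, Pinehurst 10, Claybrook 5, Stonebridge 1.
At 33 seats: Oakdale 9, Rivermont 8, Pinehurst 11, Claybrook 5, Stonebridge 0.
Stonebridge drops from 1 to 0.

Stonebridge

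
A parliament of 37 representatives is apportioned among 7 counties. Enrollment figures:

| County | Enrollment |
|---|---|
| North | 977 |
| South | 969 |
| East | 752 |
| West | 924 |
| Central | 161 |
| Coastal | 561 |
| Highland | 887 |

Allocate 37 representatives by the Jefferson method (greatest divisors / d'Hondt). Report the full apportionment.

North: 7; South: 7; East: 5; West: 7; Central: 1; Coastal: 4; Highland: 6

Standard divisor 5231/37 ≈ 141.378; standard quotas: North 6.911, South 6.854, East 5.319, West 6.536, Central 1.139, Coastal 3.968, Highland 6.274.
Rounding down gives 6, 6, 5, 6, 1, 3, 6 = 33 seats, so the divisor must be adjusted.
With modified divisor 130: modified quotas North 7.515, South 7.454, East 5.785, West 7.108, Central 1.238, Coastal 4.315, Highland 6.823.
Rounding down: North 7, South 7, East 5, West 7, Central 1, Coastal 4, Highland 6 (total 37).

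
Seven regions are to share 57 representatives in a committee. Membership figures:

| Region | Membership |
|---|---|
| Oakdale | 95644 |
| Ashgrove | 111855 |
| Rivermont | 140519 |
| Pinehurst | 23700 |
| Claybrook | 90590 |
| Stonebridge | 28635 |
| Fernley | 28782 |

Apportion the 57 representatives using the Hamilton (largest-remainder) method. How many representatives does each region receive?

Standard divisor: 519725 ÷ 57 ≈ 9117.982.
Standard quotas: Oakdale 10.4896, Ashgrove 12.2675, Rivermont 15.4112, Pinehurst 2.5993, Claybrook 9.9353, Stonebridge 3.1405, Fernley 3.1566.
Lower quotas: Oakdale 10, Ashgrove 12, Rivermont 15, Pinehurst 2, Claybrook 9, Stonebridge 3, Fernley 3 (sum 54, leaving 3 seats).
Remainders in descending order: Claybrook 0.9353, Pinehurst 0.5993, Oakdale 0.4896, Rivermont 0.4112, Ashgrove 0.2675, Fernley 0.1566, Stonebridge 0.1405.
Largest remainders: Claybrook, Pinehurst, Oakdale receive the extra seats.

Oakdale 11, Ashgrove 12, Rivermont 15, Pinehurst 3, Claybrook 10, Stonebridge 3, Fernley 3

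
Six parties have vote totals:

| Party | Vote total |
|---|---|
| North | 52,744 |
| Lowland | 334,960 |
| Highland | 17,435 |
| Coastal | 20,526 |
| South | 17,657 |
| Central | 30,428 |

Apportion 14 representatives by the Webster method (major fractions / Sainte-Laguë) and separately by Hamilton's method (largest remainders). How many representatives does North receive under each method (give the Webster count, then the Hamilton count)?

Webster: North 1, Lowland 10, Highland 0, Coastal 1, South 1, Central 1.
Hamilton: North 2, Lowland 10, Highland 0, Coastal 1, South 0, Central 1.
North gets 1 under Webster and 2 under Hamilton.

1 and 2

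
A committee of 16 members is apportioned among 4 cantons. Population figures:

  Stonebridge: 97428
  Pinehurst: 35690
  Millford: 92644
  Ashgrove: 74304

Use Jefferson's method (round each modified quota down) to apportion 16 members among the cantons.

Stonebridge: 5; Pinehurst: 2; Millford: 5; Ashgrove: 4

Standard divisor 300066/16 ≈ 18754.125; standard quotas: Stonebridge 5.195, Pinehurst 1.903, Millford 4.940, Ashgrove 3.962.
Rounding down gives 5, 1, 4, 3 = 13 seats, so the divisor must be adjusted.
With modified divisor 17000: modified quotas Stonebridge 5.731, Pinehurst 2.099, Millford 5.450, Ashgrove 4.371.
Rounding down: Stonebridge 5, Pinehurst 2, Millford 5, Ashgrove 4 (total 16).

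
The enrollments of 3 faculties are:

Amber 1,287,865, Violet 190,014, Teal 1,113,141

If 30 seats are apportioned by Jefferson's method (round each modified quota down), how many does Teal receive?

13

Standard divisor 2591020/30 ≈ 86367.333; standard quotas: Amber 14.911, Violet 2.200, Teal 12.888.
Rounding down gives 14, 2, 12 = 28 seats, so the divisor must be adjusted.
With modified divisor 83100: modified quotas Amber 15.498, Violet 2.287, Teal 13.395.
Rounding down: Amber 15, Violet 2, Teal 13 (total 30).
Teal receives 13.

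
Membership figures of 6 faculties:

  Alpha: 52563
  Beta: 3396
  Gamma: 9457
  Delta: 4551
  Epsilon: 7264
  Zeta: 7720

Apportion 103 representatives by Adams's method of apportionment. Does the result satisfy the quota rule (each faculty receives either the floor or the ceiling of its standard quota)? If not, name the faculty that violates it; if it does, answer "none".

Alpha

Standard quotas: Alpha 63.731, Beta 4.118, Gamma 11.466, Delta 5.518, Epsilon 8.807, Zeta 9.360.
Adams allocation: Alpha 62, Beta 4, Gamma 12, Delta 6, Epsilon 9, Zeta 10.
Alpha has quota 63.731 (lower 63, upper 64) but receives 62 — outside the quota interval.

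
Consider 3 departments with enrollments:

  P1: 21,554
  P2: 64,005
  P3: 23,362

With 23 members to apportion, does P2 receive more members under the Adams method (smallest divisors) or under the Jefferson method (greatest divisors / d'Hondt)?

Jefferson

Adams: P1 5, P2 13, P3 5.
Jefferson: P1 4, P2 14, P3 5.
P2 gets 13 under Adams and 14 under Jefferson.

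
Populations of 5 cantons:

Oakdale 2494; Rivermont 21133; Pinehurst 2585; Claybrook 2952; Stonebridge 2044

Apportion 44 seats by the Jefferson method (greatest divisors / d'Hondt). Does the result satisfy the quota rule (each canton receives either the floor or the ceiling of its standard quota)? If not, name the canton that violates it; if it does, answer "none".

Rivermont

Standard quotas: Oakdale 3.516, Rivermont 29.795, Pinehurst 3.645, Claybrook 4.162, Stonebridge 2.882.
Jefferson allocation: Oakdale 3, Rivermont 31, Pinehurst 3, Claybrook 4, Stonebridge 3.
Rivermont has quota 29.795 (lower 29, upper 30) but receives 31 — outside the quota interval.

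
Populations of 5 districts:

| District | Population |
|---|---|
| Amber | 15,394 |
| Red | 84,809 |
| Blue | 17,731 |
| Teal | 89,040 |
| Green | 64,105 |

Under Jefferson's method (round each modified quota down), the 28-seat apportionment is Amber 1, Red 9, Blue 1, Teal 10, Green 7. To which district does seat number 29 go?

Blue

Priority for the next seat is population ÷ (current seats + 1).
Priorities: Amber 7697.000, Red 8480.900, Blue 8865.500, Teal 8094.545, Green 8013.125.
Highest priority: Blue.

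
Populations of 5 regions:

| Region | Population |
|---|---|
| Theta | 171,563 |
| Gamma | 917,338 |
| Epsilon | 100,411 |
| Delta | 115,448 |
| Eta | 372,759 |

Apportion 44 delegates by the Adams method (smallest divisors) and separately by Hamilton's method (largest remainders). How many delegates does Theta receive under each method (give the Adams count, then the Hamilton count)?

5 and 4

Adams: Theta 5, Gamma 23, Epsilon 3, Delta 3, Eta 10.
Hamilton: Theta 4, Gamma 24, Epsilon 3, Delta 3, Eta 10.
Theta gets 5 under Adams and 4 under Hamilton.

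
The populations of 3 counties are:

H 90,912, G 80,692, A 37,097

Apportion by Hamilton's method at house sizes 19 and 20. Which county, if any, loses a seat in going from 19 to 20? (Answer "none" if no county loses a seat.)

A

At 19 seats: H 8, G 7, A 4.
At 20 seats: H 9, G 8, A 3.
A drops from 4 to 3.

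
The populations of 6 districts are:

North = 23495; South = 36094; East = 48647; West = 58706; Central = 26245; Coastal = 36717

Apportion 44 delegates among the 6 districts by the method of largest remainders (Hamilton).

The standard divisor is 229904/44 ≈ 5225.091.
Standard quotas: North 4.4966, South 6.9078, East 9.3103, West 11.2354, Central 5.0229, Coastal 7.0271.
Lower quotas: North 4, South 6, East 9, West 11, Central 5, Coastal 7 (sum 42, leaving 2 seats).
Remainders in descending order: South 0.9078, North 0.4966, East 0.3103, West 0.2354, Coastal 0.0271, Central 0.0229.
Largest remainders: South, North receive the extra seats.

North=5, South=7, East=9, West=11, Central=5, Coastal=7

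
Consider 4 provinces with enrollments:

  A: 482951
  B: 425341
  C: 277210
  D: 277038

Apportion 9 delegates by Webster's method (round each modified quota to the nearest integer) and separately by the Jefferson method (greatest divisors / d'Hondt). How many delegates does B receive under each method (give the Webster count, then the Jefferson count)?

2 and 3

Webster: A 3, B 2, C 2, D 2.
Jefferson: A 3, B 3, C 2, D 1.
B gets 2 under Webster and 3 under Jefferson.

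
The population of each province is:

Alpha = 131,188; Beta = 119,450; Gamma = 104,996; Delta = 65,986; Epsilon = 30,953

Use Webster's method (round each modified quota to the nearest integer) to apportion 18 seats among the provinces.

Alpha 5; Beta 5; Gamma 4; Delta 3; Epsilon 1

Standard divisor 452573/18 ≈ 25142.944; standard quotas: Alpha 5.218, Beta 4.751, Gamma 4.176, Delta 2.624, Epsilon 1.231.
Rounding to the nearest integer gives Alpha 5, Beta 5, Gamma 4, Delta 3, Epsilon 1 — total 18, matching the house size, so no adjustment is needed.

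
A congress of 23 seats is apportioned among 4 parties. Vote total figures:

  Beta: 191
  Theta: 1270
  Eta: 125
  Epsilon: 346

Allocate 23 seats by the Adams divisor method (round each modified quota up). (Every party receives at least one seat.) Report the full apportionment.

Beta: 3; Theta: 14; Eta: 2; Epsilon: 4

Standard divisor 1932/23 ≈ 84; standard quotas: Beta 2.274, Theta 15.119, Eta 1.488, Epsilon 4.119.
Rounding up gives 3, 16, 2, 5 = 26 seats, so the divisor must be adjusted.
With modified divisor 93: modified quotas Beta 2.054, Theta 13.656, Eta 1.344, Epsilon 3.720.
Rounding up: Beta 3, Theta 14, Eta 2, Epsilon 4 (total 23).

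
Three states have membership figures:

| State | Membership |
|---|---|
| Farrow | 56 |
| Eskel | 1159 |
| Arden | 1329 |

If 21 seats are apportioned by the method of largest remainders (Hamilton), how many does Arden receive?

Total 2544; standard divisor 2544/21 ≈ 121.143.
Standard quotas: Farrow 0.462, Eskel 9.567, Arden 10.971.
Lower quotas: Farrow 0, Eskel 9, Arden 10 (sum 19, leaving 2 seats).
Remainders in descending order: Arden 0.971, Eskel 0.567, Farrow 0.462.
Largest remainders: Arden, Eskel receive the extra seats.
Arden receives 11.

11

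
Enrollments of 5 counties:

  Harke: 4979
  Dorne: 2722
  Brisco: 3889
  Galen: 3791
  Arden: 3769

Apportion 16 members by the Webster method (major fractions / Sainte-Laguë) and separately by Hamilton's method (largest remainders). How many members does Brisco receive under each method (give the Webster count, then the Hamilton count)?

Webster: Harke 4, Dorne 2, Brisco 4, Galen 3, Arden 3.
Hamilton: Harke 4, Dorne 3, Brisco 3, Galen 3, Arden 3.
Brisco gets 4 under Webster and 3 under Hamilton.

4 and 3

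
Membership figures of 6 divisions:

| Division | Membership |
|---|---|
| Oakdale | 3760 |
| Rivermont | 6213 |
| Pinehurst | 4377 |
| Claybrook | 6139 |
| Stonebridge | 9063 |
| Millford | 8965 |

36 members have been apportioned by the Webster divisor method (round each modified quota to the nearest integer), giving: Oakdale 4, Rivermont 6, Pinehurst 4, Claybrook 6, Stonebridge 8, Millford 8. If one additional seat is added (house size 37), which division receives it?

Priority for the next seat is population ÷ (current seats + 0.5).
Priorities: Oakdale 835.556, Rivermont 955.846, Pinehurst 972.667, Claybrook 944.462, Stonebridge 1066.235, Millford 1054.706.
Highest priority: Stonebridge.

Stonebridge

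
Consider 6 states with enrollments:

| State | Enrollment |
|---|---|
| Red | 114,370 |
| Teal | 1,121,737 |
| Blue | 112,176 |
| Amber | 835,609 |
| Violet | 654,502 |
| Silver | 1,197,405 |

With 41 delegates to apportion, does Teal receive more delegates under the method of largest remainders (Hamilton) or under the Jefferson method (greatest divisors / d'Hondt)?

Jefferson

Hamilton: Red 1, Teal 11, Blue 1, Amber 9, Violet 7, Silver 12.
Jefferson: Red 1, Teal 12, Blue 1, Amber 8, Violet 7, Silver 12.
Teal gets 11 under Hamilton and 12 under Jefferson.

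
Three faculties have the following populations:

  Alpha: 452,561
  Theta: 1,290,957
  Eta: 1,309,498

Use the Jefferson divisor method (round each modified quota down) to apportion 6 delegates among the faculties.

Standard divisor 3053016/6 ≈ 508836; standard quotas: Alpha 0.889, Theta 2.537, Eta 2.574.
Rounding down gives 0, 2, 2 = 4 seats, so the divisor must be adjusted.
With modified divisor 433400: modified quotas Alpha 1.044, Theta 2.979, Eta 3.021.
Rounding down: Alpha 1, Theta 2, Eta 3 (total 6).

Alpha 1, Theta 2, Eta 3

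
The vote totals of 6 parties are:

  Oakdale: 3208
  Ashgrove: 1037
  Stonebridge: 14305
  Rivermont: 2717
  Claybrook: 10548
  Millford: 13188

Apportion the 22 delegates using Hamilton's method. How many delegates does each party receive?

Oakdale 2, Ashgrove 1, Stonebridge 7, Rivermont 1, Claybrook 5, Millford 6

Standard divisor: 45003 ÷ 22 ≈ 2045.591.
Standard quotas: Oakdale 1.5683, Ashgrove 0.5069, Stonebridge 6.9931, Rivermont 1.3282, Claybrook 5.1565, Millford 6.4470.
Lower quotas: Oakdale 1, Ashgrove 0, Stonebridge 6, Rivermont 1, Claybrook 5, Millford 6 (sum 19, leaving 3 seats).
Remainders in descending order: Stonebridge 0.9931, Oakdale 0.5683, Ashgrove 0.5069, Millford 0.4470, Rivermont 0.3282, Claybrook 0.1565.
The surplus seats go to Stonebridge, Oakdale, Ashgrove.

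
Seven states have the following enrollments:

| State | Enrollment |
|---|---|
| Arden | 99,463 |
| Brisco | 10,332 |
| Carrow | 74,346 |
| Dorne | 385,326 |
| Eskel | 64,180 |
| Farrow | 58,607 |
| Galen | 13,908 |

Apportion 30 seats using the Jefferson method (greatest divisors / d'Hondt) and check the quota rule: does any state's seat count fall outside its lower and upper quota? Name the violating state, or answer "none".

Dorne

Standard quotas: Arden 4.226, Brisco 0.439, Carrow 3.158, Dorne 16.370, Eskel 2.727, Farrow 2.490, Galen 0.591.
Jefferson allocation: Arden 4, Brisco 0, Carrow 3, Dorne 18, Eskel 3, Farrow 2, Galen 0.
Dorne has quota 16.370 (lower 16, upper 17) but receives 18 — outside the quota interval.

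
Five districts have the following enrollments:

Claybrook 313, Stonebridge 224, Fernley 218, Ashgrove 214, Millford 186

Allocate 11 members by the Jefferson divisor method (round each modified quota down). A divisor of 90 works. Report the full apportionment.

With modified divisor 90: modified quotas Claybrook 3.478, Stonebridge 2.489, Fernley 2.422, Ashgrove 2.378, Millford 2.067.
Rounding down: Claybrook 3, Stonebridge 2, Fernley 2, Ashgrove 2, Millford 2 (total 11).

Claybrook=3, Stonebridge=2, Fernley=2, Ashgrove=2, Millford=2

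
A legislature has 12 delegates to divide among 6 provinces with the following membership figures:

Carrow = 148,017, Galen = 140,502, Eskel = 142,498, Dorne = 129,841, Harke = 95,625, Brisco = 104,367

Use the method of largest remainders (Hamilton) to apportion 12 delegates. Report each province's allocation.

Carrow=2, Galen=2, Eskel=2, Dorne=2, Harke=2, Brisco=2

Total 760850; standard divisor 760850/12 ≈ 63404.167.
Standard quotas: Carrow 2.3345, Galen 2.2160, Eskel 2.2475, Dorne 2.0478, Harke 1.5082, Brisco 1.6461.
Lower quotas: Carrow 2, Galen 2, Eskel 2, Dorne 2, Harke 1, Brisco 1 (sum 10, leaving 2 seats).
Remainders in descending order: Brisco 0.6461, Harke 0.5082, Carrow 0.3345, Eskel 0.2475, Galen 0.2160, Dorne 0.0478.
Largest remainders: Brisco, Harke receive the extra seats.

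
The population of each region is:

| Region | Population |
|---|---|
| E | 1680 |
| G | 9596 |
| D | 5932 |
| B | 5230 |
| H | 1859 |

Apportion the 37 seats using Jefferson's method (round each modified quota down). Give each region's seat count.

E: 2; G: 15; D: 9; B: 8; H: 3

Standard divisor 24297/37 ≈ 656.676; standard quotas: E 2.558, G 14.613, D 9.033, B 7.964, H 2.831.
Rounding down gives 2, 14, 9, 7, 2 = 34 seats, so the divisor must be adjusted.
With modified divisor 610: modified quotas E 2.754, G 15.731, D 9.725, B 8.574, H 3.048.
Rounding down: E 2, G 15, D 9, B 8, H 3 (total 37).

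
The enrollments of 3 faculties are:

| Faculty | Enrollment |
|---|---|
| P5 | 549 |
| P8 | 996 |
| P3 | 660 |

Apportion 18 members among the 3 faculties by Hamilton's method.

Total 2205; standard divisor 2205/18 ≈ 122.5.
Standard quotas: P5 4.482, P8 8.131, P3 5.388.
Lower quotas: P5 4, P8 8, P3 5 (sum 17, leaving 1 seat).
Remainders in descending order: P5 0.482, P3 0.388, P8 0.131.
Largest remainder: P5 receives the extra seat.

P5=5, P8=8, P3=5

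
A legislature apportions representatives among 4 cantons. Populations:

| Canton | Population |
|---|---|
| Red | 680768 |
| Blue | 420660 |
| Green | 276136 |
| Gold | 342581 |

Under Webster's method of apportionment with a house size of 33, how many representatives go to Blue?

Standard divisor 1720145/33 ≈ 52125.606; standard quotas: Red 13.060, Blue 8.070, Green 5.298, Gold 6.572.
Rounding to the nearest integer gives Red 13, Blue 8, Green 5, Gold 7 — total 33, matching the house size, so no adjustment is needed.
Blue receives 8.

8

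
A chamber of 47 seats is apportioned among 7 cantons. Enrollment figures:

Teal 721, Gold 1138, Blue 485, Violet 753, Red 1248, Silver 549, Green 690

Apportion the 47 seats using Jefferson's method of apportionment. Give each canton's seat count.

Standard divisor 5584/47 ≈ 118.809; standard quotas: Teal 6.069, Gold 9.578, Blue 4.082, Violet 6.338, Red 10.504, Silver 4.621, Green 5.808.
Rounding down gives 6, 9, 4, 6, 10, 4, 5 = 44 seats, so the divisor must be adjusted.
With modified divisor 112: modified quotas Teal 6.438, Gold 10.161, Blue 4.330, Violet 6.723, Red 11.143, Silver 4.902, Green 6.161.
Rounding down: Teal 6, Gold 10, Blue 4, Violet 6, Red 11, Silver 4, Green 6 (total 47).

Teal=6, Gold=10, Blue=4, Violet=6, Red=11, Silver=4, Green=6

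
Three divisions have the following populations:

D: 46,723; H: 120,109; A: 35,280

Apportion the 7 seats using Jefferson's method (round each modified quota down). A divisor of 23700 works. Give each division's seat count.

With modified divisor 23700: modified quotas D 1.971, H 5.068, A 1.489.
Rounding down: D 1, H 5, A 1 (total 7).

D 1; H 5; A 1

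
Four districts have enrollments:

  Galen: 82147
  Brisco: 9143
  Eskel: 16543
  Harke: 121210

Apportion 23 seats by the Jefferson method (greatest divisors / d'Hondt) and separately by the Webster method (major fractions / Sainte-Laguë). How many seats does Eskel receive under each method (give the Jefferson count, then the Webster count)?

Jefferson: Galen 8, Brisco 1, Eskel 1, Harke 13.
Webster: Galen 8, Brisco 1, Eskel 2, Harke 12.
Eskel gets 1 under Jefferson and 2 under Webster.

1 and 2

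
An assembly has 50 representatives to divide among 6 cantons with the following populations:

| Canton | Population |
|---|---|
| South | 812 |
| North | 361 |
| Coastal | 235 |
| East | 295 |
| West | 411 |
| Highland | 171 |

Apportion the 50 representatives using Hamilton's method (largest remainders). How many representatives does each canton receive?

South 18; North 8; Coastal 5; East 6; West 9; Highland 4

The standard divisor is 2285/50 ≈ 45.7.
Standard quotas: South 17.768, North 7.899, Coastal 5.142, East 6.455, West 8.993, Highland 3.742.
Lower quotas: South 17, North 7, Coastal 5, East 6, West 8, Highland 3 (sum 46, leaving 4 seats).
Remainders in descending order: West 0.993, North 0.899, South 0.768, Highland 0.742, East 0.455, Coastal 0.142.
The surplus seats go to West, North, South, Highland.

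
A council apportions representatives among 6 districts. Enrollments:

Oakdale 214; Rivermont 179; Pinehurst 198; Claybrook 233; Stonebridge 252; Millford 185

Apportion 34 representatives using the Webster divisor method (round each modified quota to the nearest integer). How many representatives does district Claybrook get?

Standard divisor 1261/34 ≈ 37.088; standard quotas: Oakdale 5.770, Rivermont 4.826, Pinehurst 5.339, Claybrook 6.282, Stonebridge 6.795, Millford 4.988.
Rounding to the nearest integer gives Oakdale 6, Rivermont 5, Pinehurst 5, Claybrook 6, Stonebridge 7, Millford 5 — total 34, matching the house size, so no adjustment is needed.
Claybrook receives 6.

6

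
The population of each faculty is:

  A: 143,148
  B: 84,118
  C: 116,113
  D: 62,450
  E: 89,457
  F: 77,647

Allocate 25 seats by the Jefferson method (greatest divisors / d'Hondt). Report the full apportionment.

A: 6, B: 4, C: 5, D: 3, E: 4, F: 3

Standard divisor 572933/25 ≈ 22917.32; standard quotas: A 6.246, B 3.670, C 5.067, D 2.725, E 3.903, F 3.388.
Rounding down gives 6, 3, 5, 2, 3, 3 = 22 seats, so the divisor must be adjusted.
With modified divisor 20600: modified quotas A 6.949, B 4.083, C 5.637, D 3.032, E 4.343, F 3.769.
Rounding down: A 6, B 4, C 5, D 3, E 4, F 3 (total 25).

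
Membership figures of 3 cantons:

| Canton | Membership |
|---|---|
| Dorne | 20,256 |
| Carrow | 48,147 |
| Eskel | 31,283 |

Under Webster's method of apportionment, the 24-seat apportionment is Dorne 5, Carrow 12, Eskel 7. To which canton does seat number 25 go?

Priority for the next seat is population ÷ (current seats + 0.5).
Priorities: Dorne 3682.909, Carrow 3851.760, Eskel 4171.067.
Highest priority: Eskel.

Eskel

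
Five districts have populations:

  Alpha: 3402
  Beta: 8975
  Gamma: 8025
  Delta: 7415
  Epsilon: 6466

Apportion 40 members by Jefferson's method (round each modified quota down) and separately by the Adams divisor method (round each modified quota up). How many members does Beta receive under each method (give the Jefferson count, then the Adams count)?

11 and 10

Jefferson: Alpha 4, Beta 11, Gamma 9, Delta 9, Epsilon 7.
Adams: Alpha 4, Beta 10, Gamma 9, Delta 9, Epsilon 8.
Beta gets 11 under Jefferson and 10 under Adams.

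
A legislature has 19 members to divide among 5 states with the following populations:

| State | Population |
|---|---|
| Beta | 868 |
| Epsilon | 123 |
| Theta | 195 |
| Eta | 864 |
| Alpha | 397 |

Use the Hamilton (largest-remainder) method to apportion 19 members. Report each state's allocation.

Beta: 7, Epsilon: 1, Theta: 1, Eta: 7, Alpha: 3

Total 2447; standard divisor 2447/19 ≈ 128.789.
Standard quotas: Beta 6.740, Epsilon 0.955, Theta 1.514, Eta 6.709, Alpha 3.083.
Lower quotas: Beta 6, Epsilon 0, Theta 1, Eta 6, Alpha 3 (sum 16, leaving 3 seats).
Remainders in descending order: Epsilon 0.955, Beta 0.740, Eta 0.709, Theta 0.514, Alpha 0.083.
The surplus seats go to Epsilon, Beta, Eta.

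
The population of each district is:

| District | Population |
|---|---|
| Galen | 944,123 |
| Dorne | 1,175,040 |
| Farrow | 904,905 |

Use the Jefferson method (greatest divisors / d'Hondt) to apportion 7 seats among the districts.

Galen: 2; Dorne: 3; Farrow: 2

Standard divisor 3024068/7 ≈ 432009.714; standard quotas: Galen 2.185, Dorne 2.720, Farrow 2.095.
Rounding down gives 2, 2, 2 = 6 seats, so the divisor must be adjusted.
With modified divisor 353200: modified quotas Galen 2.673, Dorne 3.327, Farrow 2.562.
Rounding down: Galen 2, Dorne 3, Farrow 2 (total 7).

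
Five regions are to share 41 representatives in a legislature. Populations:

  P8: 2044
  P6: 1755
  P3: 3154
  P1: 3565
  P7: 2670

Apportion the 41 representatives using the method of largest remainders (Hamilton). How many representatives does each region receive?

P8=6, P6=6, P3=10, P1=11, P7=8

The standard divisor is 13188/41 ≈ 321.659.
Standard quotas: P8 6.355, P6 5.456, P3 9.805, P1 11.083, P7 8.301.
Lower quotas: P8 6, P6 5, P3 9, P1 11, P7 8 (sum 39, leaving 2 seats).
Remainders in descending order: P3 0.805, P6 0.456, P8 0.355, P7 0.301, P1 0.083.
Largest remainders: P3, P6 receive the extra seats.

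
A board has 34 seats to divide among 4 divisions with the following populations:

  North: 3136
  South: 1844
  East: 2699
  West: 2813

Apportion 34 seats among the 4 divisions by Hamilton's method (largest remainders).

Total 10492; standard divisor 10492/34 ≈ 308.588.
Standard quotas: North 10.162, South 5.976, East 8.746, West 9.116.
Lower quotas: North 10, South 5, East 8, West 9 (sum 32, leaving 2 seats).
Remainders in descending order: South 0.976, East 0.746, North 0.162, West 0.116.
The surplus seats go to South, East.

North 10; South 6; East 9; West 9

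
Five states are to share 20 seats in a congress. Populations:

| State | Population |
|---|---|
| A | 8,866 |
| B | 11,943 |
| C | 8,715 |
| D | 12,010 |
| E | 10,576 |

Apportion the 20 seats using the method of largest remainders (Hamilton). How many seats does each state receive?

The standard divisor is 52110/20 ≈ 2605.5.
Standard quotas: A 3.4028, B 4.5838, C 3.3448, D 4.6095, E 4.0591.
Lower quotas: A 3, B 4, C 3, D 4, E 4 (sum 18, leaving 2 seats).
Remainders in descending order: D 0.6095, B 0.5838, A 0.4028, C 0.3448, E 0.0591.
The surplus seats go to D, B.

A 3, B 5, C 3, D 5, E 4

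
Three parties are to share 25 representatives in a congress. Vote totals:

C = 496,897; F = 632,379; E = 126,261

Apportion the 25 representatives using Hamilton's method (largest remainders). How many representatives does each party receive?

C 10; F 13; E 2

Standard divisor: 1255537 ÷ 25 ≈ 50221.48.
Standard quotas: C 9.8941, F 12.5918, E 2.5141.
Lower quotas: C 9, F 12, E 2 (sum 23, leaving 2 seats).
Remainders in descending order: C 0.8941, F 0.5918, E 0.5141.
The surplus seats go to C, F.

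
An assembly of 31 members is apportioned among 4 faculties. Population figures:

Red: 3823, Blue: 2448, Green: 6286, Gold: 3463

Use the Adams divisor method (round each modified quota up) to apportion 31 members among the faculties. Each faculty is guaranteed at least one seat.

Standard divisor 16020/31 ≈ 516.774; standard quotas: Red 7.398, Blue 4.737, Green 12.164, Gold 6.701.
Rounding up gives 8, 5, 13, 7 = 33 seats, so the divisor must be adjusted.
With modified divisor 560: modified quotas Red 6.827, Blue 4.371, Green 11.225, Gold 6.184.
Rounding up: Red 7, Blue 5, Green 12, Gold 7 (total 31).

Red=7, Blue=5, Green=12, Gold=7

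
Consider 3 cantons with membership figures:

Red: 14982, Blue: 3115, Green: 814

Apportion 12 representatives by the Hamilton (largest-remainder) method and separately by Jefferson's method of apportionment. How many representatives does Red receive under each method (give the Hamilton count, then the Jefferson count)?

Hamilton: Red 9, Blue 2, Green 1.
Jefferson: Red 10, Blue 2, Green 0.
Red gets 9 under Hamilton and 10 under Jefferson.

9 and 10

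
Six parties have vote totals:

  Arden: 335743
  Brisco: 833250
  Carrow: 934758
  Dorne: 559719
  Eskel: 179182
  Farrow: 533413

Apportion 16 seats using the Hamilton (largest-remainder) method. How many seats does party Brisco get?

4

The standard divisor is 3376065/16 ≈ 211004.062.
Standard quotas: Arden 1.5912, Brisco 3.9490, Carrow 4.4300, Dorne 2.6526, Eskel 0.8492, Farrow 2.5280.
Lower quotas: Arden 1, Brisco 3, Carrow 4, Dorne 2, Eskel 0, Farrow 2 (sum 12, leaving 4 seats).
Remainders in descending order: Brisco 0.9490, Eskel 0.8492, Dorne 0.6526, Arden 0.5912, Farrow 0.5280, Carrow 0.4300.
The surplus seats go to Brisco, Eskel, Dorne, Arden.
Brisco receives 4.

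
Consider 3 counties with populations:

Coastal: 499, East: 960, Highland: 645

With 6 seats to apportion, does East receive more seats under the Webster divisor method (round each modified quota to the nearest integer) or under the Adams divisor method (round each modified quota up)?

Webster: Coastal 1, East 3, Highland 2.
Adams: Coastal 2, East 2, Highland 2.
East gets 3 under Webster and 2 under Adams.

Webster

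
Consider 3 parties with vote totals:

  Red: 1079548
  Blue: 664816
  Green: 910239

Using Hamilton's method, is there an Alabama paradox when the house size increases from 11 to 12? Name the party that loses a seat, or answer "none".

At 11 seats: Red 4, Blue 3, Green 4.
At 12 seats: Red 5, Blue 3, Green 4.
No party's allocation decreased.

none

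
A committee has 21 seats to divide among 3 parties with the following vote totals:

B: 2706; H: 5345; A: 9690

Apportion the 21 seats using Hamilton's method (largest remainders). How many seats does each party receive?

The standard divisor is 17741/21 ≈ 844.81.
Standard quotas: B 3.2031, H 6.3269, A 11.4700.
Lower quotas: B 3, H 6, A 11 (sum 20, leaving 1 seat).
Remainders in descending order: A 0.4700, H 0.3269, B 0.2031.
Largest remainder: A receives the extra seat.

B: 3, H: 6, A: 12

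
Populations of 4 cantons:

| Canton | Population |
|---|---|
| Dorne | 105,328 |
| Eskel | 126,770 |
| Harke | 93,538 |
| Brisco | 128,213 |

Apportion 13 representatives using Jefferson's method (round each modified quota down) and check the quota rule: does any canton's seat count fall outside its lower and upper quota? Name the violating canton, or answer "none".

Standard quotas: Dorne 3.017, Eskel 3.631, Harke 2.679, Brisco 3.673.
Jefferson allocation: Dorne 3, Eskel 4, Harke 2, Brisco 4.
Every allocation lies between the lower and upper quota.

none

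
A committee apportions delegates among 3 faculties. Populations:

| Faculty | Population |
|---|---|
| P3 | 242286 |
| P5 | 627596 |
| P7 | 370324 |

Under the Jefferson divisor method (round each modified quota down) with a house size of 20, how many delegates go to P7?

Standard divisor 1240206/20 ≈ 62010.3; standard quotas: P3 3.907, P5 10.121, P7 5.972.
Rounding down gives 3, 10, 5 = 18 seats, so the divisor must be adjusted.
With modified divisor 58800: modified quotas P3 4.121, P5 10.673, P7 6.298.
Rounding down: P3 4, P5 10, P7 6 (total 20).
P7 receives 6.

6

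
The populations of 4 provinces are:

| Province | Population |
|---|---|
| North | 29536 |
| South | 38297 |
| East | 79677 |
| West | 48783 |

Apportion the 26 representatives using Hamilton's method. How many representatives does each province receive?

The standard divisor is 196293/26 ≈ 7549.731.
Standard quotas: North 3.9122, South 5.0726, East 10.5536, West 6.4616.
Lower quotas: North 3, South 5, East 10, West 6 (sum 24, leaving 2 seats).
Remainders in descending order: North 0.9122, East 0.5536, West 0.4616, South 0.0726.
The surplus seats go to North, East.

North: 4, South: 5, East: 11, West: 6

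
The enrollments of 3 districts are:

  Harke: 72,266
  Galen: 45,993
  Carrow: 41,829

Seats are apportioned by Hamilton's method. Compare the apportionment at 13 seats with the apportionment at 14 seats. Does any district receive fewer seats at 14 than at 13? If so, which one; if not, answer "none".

At 13 seats: Harke 6, Galen 4, Carrow 3.
At 14 seats: Harke 6, Galen 4, Carrow 4.
No district's allocation decreased.

none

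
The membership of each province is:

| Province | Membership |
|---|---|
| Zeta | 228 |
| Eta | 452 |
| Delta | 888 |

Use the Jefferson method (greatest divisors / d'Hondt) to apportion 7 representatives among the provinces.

Standard divisor 1568/7 ≈ 224; standard quotas: Zeta 1.018, Eta 2.018, Delta 3.964.
Rounding down gives 1, 2, 3 = 6 seats, so the divisor must be adjusted.
With modified divisor 200: modified quotas Zeta 1.140, Eta 2.260, Delta 4.440.
Rounding down: Zeta 1, Eta 2, Delta 4 (total 7).

Zeta 1, Eta 2, Delta 4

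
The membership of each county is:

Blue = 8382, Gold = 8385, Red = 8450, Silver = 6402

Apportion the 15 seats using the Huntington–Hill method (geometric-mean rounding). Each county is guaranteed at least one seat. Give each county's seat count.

Blue: 4, Gold: 4, Red: 4, Silver: 3

With divisor 2155: modified quotas Blue 3.890, Gold 3.891, Red 3.921, Silver 2.971.
Geometric-mean thresholds: Blue √(3·4)=3.464, Gold √(3·4)=3.464, Red √(3·4)=3.464, Silver √(2·3)=2.449.
Each quota rounded against its threshold gives Blue 4, Gold 4, Red 4, Silver 3 (total 15).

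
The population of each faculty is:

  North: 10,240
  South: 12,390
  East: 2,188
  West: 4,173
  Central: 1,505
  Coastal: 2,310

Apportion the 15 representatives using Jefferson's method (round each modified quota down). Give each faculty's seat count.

North=5, South=6, East=1, West=2, Central=0, Coastal=1

Standard divisor 32806/15 ≈ 2187.067; standard quotas: North 4.682, South 5.665, East 1.000, West 1.908, Central 0.688, Coastal 1.056.
Rounding down gives 4, 5, 1, 1, 0, 1 = 12 seats, so the divisor must be adjusted.
With modified divisor 1900: modified quotas North 5.389, South 6.521, East 1.152, West 2.196, Central 0.792, Coastal 1.216.
Rounding down: North 5, South 6, East 1, West 2, Central 0, Coastal 1 (total 15).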